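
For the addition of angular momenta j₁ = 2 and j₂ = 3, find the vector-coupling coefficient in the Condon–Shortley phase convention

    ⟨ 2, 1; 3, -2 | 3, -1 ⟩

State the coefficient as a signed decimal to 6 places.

j₁+j₂−J=2  J+j₁−j₂=2  J−j₁+j₂=4  j₁+j₂+J+1=9
(j₁±m₁, j₂±m₂, J±M) = (3,1,1,5,2,4)
P² = 64
sum k=0..1:
  [0] +1/12 = 1/12
  [1] −1/48 = -1/48
S = 1/16
C² = P²·S² = 1/4 ; C = +0.500000

+0.500000  (= +√(1/4))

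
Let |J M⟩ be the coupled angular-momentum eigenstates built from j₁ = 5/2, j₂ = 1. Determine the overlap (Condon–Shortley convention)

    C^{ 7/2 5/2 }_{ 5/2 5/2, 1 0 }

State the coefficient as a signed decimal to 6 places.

+0.534522  (= +√(2/7))

triangle: 0!×5!×2!/8! = 240/40320
(j±m)!: 5!×0!×1!×1!×6!×1! = 86400
prefactor² = (2J+1)×Δ×N² = 28800/7
  k=0: +1/(0!×0!×0!×1!×5!×1!) = 1/120
Σ = 1/120  ⇒  CG² = 28800/7×1/120² = 2/7
CG = +√(2/7) = +0.534522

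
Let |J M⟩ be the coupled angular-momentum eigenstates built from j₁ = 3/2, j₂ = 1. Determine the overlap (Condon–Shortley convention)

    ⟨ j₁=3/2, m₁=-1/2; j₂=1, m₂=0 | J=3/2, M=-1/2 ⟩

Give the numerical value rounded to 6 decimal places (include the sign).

√[4·1!2!1!/5! · 1!2!1!1!1!2!] = √(4/15)
  +(−1)^0/∏(0,1,2,1,0,0)! = 1/2  (running 1/2)
  +(−1)^1/∏(1,0,1,0,1,1)! = -1  (running -1/2)
⟨..|..⟩ = √(4/15)·(-1/2) = -0.258199

−√(1/15) ≈ -0.258199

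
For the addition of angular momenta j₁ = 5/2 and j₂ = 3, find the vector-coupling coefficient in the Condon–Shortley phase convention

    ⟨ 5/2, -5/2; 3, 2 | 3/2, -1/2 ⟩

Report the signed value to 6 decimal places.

√[4·4!1!2!/8! · 0!5!5!1!1!2!] = √(960/7)
  +(−1)^4/∏(4,0,1,1,0,1)! = 1/24  (running 1/24)
⟨..|..⟩ = √(960/7)·(1/24) = +0.487950

+√(5/21) = +0.487950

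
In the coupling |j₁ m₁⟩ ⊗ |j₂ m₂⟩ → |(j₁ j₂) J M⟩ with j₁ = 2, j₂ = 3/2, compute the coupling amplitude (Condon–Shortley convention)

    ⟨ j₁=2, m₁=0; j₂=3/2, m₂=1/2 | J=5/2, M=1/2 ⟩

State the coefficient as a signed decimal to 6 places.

−√(3/35) = -0.292770

j₁+j₂−J=1  J+j₁−j₂=3  J−j₁+j₂=2  j₁+j₂+J+1=7
(j₁±m₁, j₂±m₂, J±M) = (2,2,2,1,3,2)
P² = 48/35
sum k=0..1:
  [0] +1/4 = 1/4
  [1] −1/2 = -1/2
S = -1/4
C² = P²·S² = 3/35 ; C = -0.292770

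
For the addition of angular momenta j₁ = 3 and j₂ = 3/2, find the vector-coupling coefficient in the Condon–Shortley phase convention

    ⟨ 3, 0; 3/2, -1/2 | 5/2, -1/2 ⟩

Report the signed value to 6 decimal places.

-0.414039  (= −√(6/35))

√[6·2!4!1!/8! · 3!3!1!2!2!3!] = √(216/35)
  +(−1)^0/∏(0,2,3,1,1,0)! = 1/12  (running 1/12)
  +(−1)^1/∏(1,1,2,0,2,1)! = -1/4  (running -1/6)
⟨..|..⟩ = √(216/35)·(-1/6) = -0.414039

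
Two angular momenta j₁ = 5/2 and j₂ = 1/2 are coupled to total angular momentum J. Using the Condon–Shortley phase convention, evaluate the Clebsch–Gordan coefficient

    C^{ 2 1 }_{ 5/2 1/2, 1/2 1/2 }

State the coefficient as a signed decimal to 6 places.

−√(1/3) ≈ -0.577350

triangle: 1!×4!×0!/6! = 24/720
(j±m)!: 3!×2!×1!×0!×3!×1! = 72
prefactor² = (2J+1)×Δ×N² = 12
  k=1: −1/(1!×0!×1!×0!×3!×0!) = -1/6
Σ = -1/6  ⇒  CG² = 12×(-1/6)² = 1/3
CG = −√(1/3) = -0.577350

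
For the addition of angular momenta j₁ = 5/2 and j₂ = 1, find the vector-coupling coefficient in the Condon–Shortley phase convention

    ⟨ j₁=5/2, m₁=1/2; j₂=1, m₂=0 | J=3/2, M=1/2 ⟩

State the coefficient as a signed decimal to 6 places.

√[4·2!3!0!/6! · 3!2!1!1!2!1!] = √(8/5)
  +(−1)^1/∏(1,1,1,0,2,0)! = -1/2  (running -1/2)
⟨..|..⟩ = √(8/5)·(-1/2) = -0.632456

−√(2/5) = -0.632456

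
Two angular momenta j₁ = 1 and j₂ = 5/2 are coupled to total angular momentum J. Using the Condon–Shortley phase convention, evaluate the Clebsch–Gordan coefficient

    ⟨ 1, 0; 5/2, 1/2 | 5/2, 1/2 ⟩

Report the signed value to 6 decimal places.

-0.169031  (= −√(1/35))

√[6·1!1!4!/7! · 1!1!3!2!3!2!] = √(144/35)
  +(−1)^0/∏(0,1,1,3,0,1)! = 1/6  (running 1/6)
  +(−1)^1/∏(1,0,0,2,1,2)! = -1/4  (running -1/12)
⟨..|..⟩ = √(144/35)·(-1/12) = -0.169031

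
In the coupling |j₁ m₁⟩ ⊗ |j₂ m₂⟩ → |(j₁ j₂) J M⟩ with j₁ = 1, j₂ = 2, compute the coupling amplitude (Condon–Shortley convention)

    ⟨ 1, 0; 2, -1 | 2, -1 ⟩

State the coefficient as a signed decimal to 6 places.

+√(1/6) ≈ +0.408248

triangle: 1!*1!*3!/6! = 6/720
(j±m)!: 1!*1!*1!*3!*1!*3! = 36
prefactor² = (2J+1)*Δ*N² = 3/2
  k=0: +1/(0!*1!*1!*1!*0!*2!) = 1/2
  k=1: −1/(1!*0!*0!*0!*1!*3!) = -1/6
Σ = 1/3  ⇒  CG² = 3/2*1/3² = 1/6
CG = +√(1/6) = +0.408248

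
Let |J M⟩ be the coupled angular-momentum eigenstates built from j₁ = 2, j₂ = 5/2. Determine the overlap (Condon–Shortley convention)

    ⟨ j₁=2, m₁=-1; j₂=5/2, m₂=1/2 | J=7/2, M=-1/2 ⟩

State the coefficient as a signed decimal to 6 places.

−√(14/45) ≈ -0.557773

√[8·1!3!4!/9! · 1!3!3!2!3!4!] = √(1152/35)
  +(−1)^0/∏(0,1,3,3,0,1)! = 1/36  (running 1/36)
  +(−1)^1/∏(1,0,2,2,1,2)! = -1/8  (running -7/72)
⟨..|..⟩ = √(1152/35)·(-7/72) = -0.557773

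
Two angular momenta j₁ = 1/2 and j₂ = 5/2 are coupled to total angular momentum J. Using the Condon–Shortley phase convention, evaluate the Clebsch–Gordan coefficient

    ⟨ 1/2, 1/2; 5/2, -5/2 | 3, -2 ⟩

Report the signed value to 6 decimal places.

j₁+j₂−J=0  J+j₁−j₂=1  J−j₁+j₂=5  j₁+j₂+J+1=7
(j₁±m₁, j₂±m₂, J±M) = (1,0,0,5,1,5)
P² = 2400
sum k=0..0:
  [0] +1/120 = 1/120
S = 1/120
C² = P²·S² = 1/6 ; C = +0.408248

+√(1/6) ≈ +0.408248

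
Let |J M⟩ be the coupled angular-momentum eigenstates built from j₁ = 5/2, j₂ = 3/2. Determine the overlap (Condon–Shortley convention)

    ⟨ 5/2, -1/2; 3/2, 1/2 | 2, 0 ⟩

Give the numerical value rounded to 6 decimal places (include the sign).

j₁+j₂−J=2  J+j₁−j₂=3  J−j₁+j₂=1  j₁+j₂+J+1=7
(j₁±m₁, j₂±m₂, J±M) = (2,3,2,1,2,2)
P² = 8/7
sum k=1..2:
  [1] −1/2 = -1/2
  [2] +1/4 = 1/4
S = -1/4
C² = P²·S² = 1/14 ; C = -0.267261

-0.267261  (= −√(1/14))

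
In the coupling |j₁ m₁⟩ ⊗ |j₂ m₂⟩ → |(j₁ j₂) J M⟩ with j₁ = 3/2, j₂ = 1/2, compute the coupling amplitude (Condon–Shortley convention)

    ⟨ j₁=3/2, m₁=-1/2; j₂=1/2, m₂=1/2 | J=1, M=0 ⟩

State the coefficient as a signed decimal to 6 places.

-0.707107  (= −√(1/2))

√[3·1!2!0!/4! · 1!2!1!0!1!1!] = √(1/2)
  +(−1)^1/∏(1,0,1,0,1,0)! = -1  (running -1)
⟨..|..⟩ = √(1/2)·(-1) = -0.707107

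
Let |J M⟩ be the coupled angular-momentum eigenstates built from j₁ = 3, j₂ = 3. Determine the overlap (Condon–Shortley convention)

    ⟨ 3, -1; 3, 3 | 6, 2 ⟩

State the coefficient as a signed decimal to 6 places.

triangle: 0!×6!×6!/13! = 518400/6227020800
(j±m)!: 2!×4!×6!×0!×8!×4! = 33443020800
prefactor² = (2J+1)×Δ×N² = 398131200/11
  k=0: +1/(0!×0!×4!×6!×2!×0!) = 1/34560
Σ = 1/34560  ⇒  CG² = 398131200/11×1/34560² = 1/33
CG = +√(1/33) = +0.174078

+0.174078  (= +√(1/33))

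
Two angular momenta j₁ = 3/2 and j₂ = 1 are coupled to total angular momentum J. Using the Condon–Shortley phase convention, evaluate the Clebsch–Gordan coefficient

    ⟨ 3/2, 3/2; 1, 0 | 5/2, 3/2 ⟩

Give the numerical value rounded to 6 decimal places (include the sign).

triangle: 0!*3!*2!/6! = 12/720
(j±m)!: 3!*0!*1!*1!*4!*1! = 144
prefactor² = (2J+1)*Δ*N² = 72/5
  k=0: +1/(0!*0!*0!*1!*3!*1!) = 1/6
Σ = 1/6  ⇒  CG² = 72/5*1/6² = 2/5
CG = +√(2/5) = +0.632456

+0.632456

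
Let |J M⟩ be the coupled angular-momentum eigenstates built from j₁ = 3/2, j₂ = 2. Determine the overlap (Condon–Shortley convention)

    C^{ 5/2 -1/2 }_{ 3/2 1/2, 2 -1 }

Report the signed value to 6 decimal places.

+0.597614

√[6·1!2!3!/7! · 2!1!1!3!2!3!] = √(72/35)
  +(−1)^0/∏(0,1,1,1,1,2)! = 1/2  (running 1/2)
  +(−1)^1/∏(1,0,0,0,2,3)! = -1/12  (running 5/12)
⟨..|..⟩ = √(72/35)·(5/12) = +0.597614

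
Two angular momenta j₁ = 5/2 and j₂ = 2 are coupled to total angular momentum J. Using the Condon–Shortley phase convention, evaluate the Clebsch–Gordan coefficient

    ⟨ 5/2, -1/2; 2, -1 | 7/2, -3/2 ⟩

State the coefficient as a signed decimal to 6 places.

+0.308607

√[8·1!4!3!/9! · 2!3!1!3!2!5!] = √(384/7)
  +(−1)^0/∏(0,1,3,1,1,2)! = 1/12  (running 1/12)
  +(−1)^1/∏(1,0,2,0,2,3)! = -1/24  (running 1/24)
⟨..|..⟩ = √(384/7)·(1/24) = +0.308607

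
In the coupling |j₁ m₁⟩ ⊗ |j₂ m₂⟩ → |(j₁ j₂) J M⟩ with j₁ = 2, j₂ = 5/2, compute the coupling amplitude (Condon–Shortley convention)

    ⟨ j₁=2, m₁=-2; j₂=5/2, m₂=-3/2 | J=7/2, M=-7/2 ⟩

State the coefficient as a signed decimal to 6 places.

−√(4/9) = -0.666667

j₁+j₂−J=1  J+j₁−j₂=3  J−j₁+j₂=4  j₁+j₂+J+1=9
(j₁±m₁, j₂±m₂, J±M) = (0,4,1,4,0,7)
P² = 9216
sum k=1..1:
  [1] −1/144 = -1/144
S = -1/144
C² = P²·S² = 4/9 ; C = -0.666667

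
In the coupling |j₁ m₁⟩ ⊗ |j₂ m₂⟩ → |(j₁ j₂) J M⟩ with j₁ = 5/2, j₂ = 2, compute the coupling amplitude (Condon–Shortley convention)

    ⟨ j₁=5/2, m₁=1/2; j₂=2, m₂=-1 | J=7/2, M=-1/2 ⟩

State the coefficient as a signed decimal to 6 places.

triangle: 1!*4!*3!/9! = 144/362880
(j±m)!: 3!*2!*1!*3!*3!*4! = 10368
prefactor² = (2J+1)*Δ*N² = 1152/35
  k=0: +1/(0!*1!*2!*1!*2!*2!) = 1/8
  k=1: −1/(1!*0!*1!*0!*3!*3!) = -1/36
Σ = 7/72  ⇒  CG² = 1152/35*7/72² = 14/45
CG = +√(14/45) = +0.557773

+√(14/45) = +0.557773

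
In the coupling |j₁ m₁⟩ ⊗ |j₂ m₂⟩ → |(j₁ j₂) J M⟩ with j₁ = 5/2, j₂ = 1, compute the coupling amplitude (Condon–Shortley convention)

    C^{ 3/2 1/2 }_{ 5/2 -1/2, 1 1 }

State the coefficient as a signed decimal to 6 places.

j₁+j₂−J=2  J+j₁−j₂=3  J−j₁+j₂=0  j₁+j₂+J+1=6
(j₁±m₁, j₂±m₂, J±M) = (2,3,2,0,2,1)
P² = 16/5
sum k=2..2:
  [2] +1/4 = 1/4
S = 1/4
C² = P²·S² = 1/5 ; C = +0.447214

+0.447214  (= +√(1/5))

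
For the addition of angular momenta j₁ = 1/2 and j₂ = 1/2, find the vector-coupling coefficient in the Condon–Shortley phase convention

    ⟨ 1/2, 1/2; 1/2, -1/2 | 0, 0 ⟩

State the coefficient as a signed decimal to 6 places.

j₁+j₂−J=1  J+j₁−j₂=0  J−j₁+j₂=0  j₁+j₂+J+1=2
(j₁±m₁, j₂±m₂, J±M) = (1,0,0,1,0,0)
P² = 1/2
sum k=0..0:
  [0] +1/1 = 1
S = 1
C² = P²·S² = 1/2 ; C = +0.707107

+√(1/2) ≈ +0.707107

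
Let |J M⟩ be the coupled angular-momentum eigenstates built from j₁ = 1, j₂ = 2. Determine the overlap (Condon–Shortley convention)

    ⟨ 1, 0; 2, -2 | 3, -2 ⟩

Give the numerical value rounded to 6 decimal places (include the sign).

+0.577350  (= +√(1/3))

√[7·0!2!4!/7! · 1!1!0!4!1!5!] = √(192)
  +(−1)^0/∏(0,0,1,0,1,4)! = 1/24  (running 1/24)
⟨..|..⟩ = √(192)·(1/24) = +0.577350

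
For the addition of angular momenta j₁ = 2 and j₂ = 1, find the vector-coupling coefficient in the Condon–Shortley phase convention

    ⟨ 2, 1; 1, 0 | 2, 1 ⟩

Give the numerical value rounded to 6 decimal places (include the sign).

j₁+j₂−J=1  J+j₁−j₂=3  J−j₁+j₂=1  j₁+j₂+J+1=6
(j₁±m₁, j₂±m₂, J±M) = (3,1,1,1,3,1)
P² = 3/2
sum k=0..1:
  [0] +1/2 = 1/2
  [1] −1/6 = -1/6
S = 1/3
C² = P²·S² = 1/6 ; C = +0.408248

+√(1/6) = +0.408248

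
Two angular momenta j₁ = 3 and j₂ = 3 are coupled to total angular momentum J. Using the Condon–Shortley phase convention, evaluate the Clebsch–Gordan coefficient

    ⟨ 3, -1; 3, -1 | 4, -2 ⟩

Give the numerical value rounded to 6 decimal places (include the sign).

−√(20/77) = -0.509647

triangle: 2!·4!·4!/11! = 1152/39916800
(j±m)!: 2!·4!·2!·4!·2!·6! = 3317760
prefactor² = (2J+1)·Δ·N² = 331776/385
  k=0: +1/(0!·2!·4!·2!·0!·2!) = 1/192
  k=1: −1/(1!·1!·3!·1!·1!·3!) = -1/36
  k=2: +1/(2!·0!·2!·0!·2!·4!) = 1/192
Σ = -5/288  ⇒  CG² = 331776/385·(-5/288)² = 20/77
CG = −√(20/77) = -0.509647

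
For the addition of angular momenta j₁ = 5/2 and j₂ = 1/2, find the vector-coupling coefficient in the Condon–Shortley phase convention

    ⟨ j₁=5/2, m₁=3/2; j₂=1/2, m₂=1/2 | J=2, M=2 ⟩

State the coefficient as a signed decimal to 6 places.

−√(1/6) = -0.408248

j₁+j₂−J=1  J+j₁−j₂=4  J−j₁+j₂=0  j₁+j₂+J+1=6
(j₁±m₁, j₂±m₂, J±M) = (4,1,1,0,4,0)
P² = 96
sum k=1..1:
  [1] −1/24 = -1/24
S = -1/24
C² = P²·S² = 1/6 ; C = -0.408248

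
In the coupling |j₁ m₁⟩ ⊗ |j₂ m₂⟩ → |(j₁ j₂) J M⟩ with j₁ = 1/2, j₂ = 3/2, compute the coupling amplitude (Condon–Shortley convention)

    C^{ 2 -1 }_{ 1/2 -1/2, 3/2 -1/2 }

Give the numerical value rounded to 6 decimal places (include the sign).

√[5·0!1!3!/5! · 0!1!1!2!1!3!] = √(3)
  +(−1)^0/∏(0,0,1,1,0,2)! = 1/2  (running 1/2)
⟨..|..⟩ = √(3)·(1/2) = +0.866025

+√(3/4) ≈ +0.866025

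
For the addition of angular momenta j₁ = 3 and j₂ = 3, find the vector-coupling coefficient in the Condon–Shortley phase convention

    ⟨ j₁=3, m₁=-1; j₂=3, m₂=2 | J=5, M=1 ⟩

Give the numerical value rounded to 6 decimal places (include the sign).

-0.566947

j₁+j₂−J=1  J+j₁−j₂=5  J−j₁+j₂=5  j₁+j₂+J+1=12
(j₁±m₁, j₂±m₂, J±M) = (2,4,5,1,6,4)
P² = 230400/7
sum k=0..1:
  [0] +1/2880 = 1/2880
  [1] −1/288 = -1/288
S = -1/320
C² = P²·S² = 9/28 ; C = -0.566947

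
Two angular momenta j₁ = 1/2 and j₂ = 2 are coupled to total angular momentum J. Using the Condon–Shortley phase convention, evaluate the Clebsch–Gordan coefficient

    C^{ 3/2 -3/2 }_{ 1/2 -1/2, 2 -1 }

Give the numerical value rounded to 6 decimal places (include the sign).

−√(1/5) ≈ -0.447214

j₁+j₂−J=1  J+j₁−j₂=0  J−j₁+j₂=3  j₁+j₂+J+1=5
(j₁±m₁, j₂±m₂, J±M) = (0,1,1,3,0,3)
P² = 36/5
sum k=1..1:
  [1] −1/6 = -1/6
S = -1/6
C² = P²·S² = 1/5 ; C = -0.447214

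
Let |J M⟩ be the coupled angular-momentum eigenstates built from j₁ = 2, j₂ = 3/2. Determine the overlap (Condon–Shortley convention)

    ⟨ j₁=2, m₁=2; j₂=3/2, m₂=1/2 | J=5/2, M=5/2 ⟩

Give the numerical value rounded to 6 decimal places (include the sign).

+√(4/7) ≈ +0.755929

√[6·1!3!2!/7! · 4!0!2!1!5!0!] = √(576/7)
  +(−1)^0/∏(0,1,0,2,3,0)! = 1/12  (running 1/12)
⟨..|..⟩ = √(576/7)·(1/12) = +0.755929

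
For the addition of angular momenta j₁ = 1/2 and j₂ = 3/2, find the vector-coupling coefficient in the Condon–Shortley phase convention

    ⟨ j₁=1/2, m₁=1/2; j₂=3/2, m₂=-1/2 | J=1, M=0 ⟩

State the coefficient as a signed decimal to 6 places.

+√(1/2) ≈ +0.707107

√[3·1!0!2!/4! · 1!0!1!2!1!1!] = √(1/2)
  +(−1)^0/∏(0,1,0,1,0,1)! = 1  (running 1)
⟨..|..⟩ = √(1/2)·(1) = +0.707107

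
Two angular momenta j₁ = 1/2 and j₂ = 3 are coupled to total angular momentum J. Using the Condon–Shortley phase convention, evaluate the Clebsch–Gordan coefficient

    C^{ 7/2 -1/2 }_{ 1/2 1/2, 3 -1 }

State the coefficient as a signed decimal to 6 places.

triangle: 0!×1!×6!/8! = 720/40320
(j±m)!: 1!×0!×2!×4!×3!×4! = 6912
prefactor² = (2J+1)×Δ×N² = 6912/7
  k=0: +1/(0!×0!×0!×2!×1!×4!) = 1/48
Σ = 1/48  ⇒  CG² = 6912/7×1/48² = 3/7
CG = +√(3/7) = +0.654654

+0.654654  (= +√(3/7))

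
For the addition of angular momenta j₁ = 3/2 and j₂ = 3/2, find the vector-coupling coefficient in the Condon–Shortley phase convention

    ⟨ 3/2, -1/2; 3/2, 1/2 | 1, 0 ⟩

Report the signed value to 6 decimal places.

-0.223607  (= −√(1/20))

triangle: 2!×1!×1!/5! = 2/120
(j±m)!: 1!×2!×2!×1!×1!×1! = 4
prefactor² = (2J+1)×Δ×N² = 1/5
  k=1: −1/(1!×1!×1!×1!×0!×0!) = -1
  k=2: +1/(2!×0!×0!×0!×1!×1!) = 1/2
Σ = -1/2  ⇒  CG² = 1/5×(-1/2)² = 1/20
CG = −√(1/20) = -0.223607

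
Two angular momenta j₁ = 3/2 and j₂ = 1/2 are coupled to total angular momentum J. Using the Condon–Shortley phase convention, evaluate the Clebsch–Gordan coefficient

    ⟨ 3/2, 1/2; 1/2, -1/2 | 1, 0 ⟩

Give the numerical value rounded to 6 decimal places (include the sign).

√[3·1!2!0!/4! · 2!1!0!1!1!1!] = √(1/2)
  +(−1)^0/∏(0,1,1,0,1,0)! = 1  (running 1)
⟨..|..⟩ = √(1/2)·(1) = +0.707107

+0.707107  (= +√(1/2))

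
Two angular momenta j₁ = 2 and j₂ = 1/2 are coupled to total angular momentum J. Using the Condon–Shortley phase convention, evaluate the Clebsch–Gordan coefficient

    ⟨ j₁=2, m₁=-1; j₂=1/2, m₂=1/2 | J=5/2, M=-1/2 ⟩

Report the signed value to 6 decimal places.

+√(2/5) = +0.632456

triangle: 0!×4!×1!/6! = 24/720
(j±m)!: 1!×3!×1!×0!×2!×3! = 72
prefactor² = (2J+1)×Δ×N² = 72/5
  k=0: +1/(0!×0!×3!×1!×1!×0!) = 1/6
Σ = 1/6  ⇒  CG² = 72/5×1/6² = 2/5
CG = +√(2/5) = +0.632456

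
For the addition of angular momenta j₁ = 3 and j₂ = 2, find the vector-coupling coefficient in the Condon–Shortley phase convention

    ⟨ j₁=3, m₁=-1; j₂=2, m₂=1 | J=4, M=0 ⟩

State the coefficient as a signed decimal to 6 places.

−√(5/14) = -0.597614

triangle: 1!×5!×3!/10! = 720/3628800
(j±m)!: 2!×4!×3!×1!×4!×4! = 165888
prefactor² = (2J+1)×Δ×N² = 10368/35
  k=0: +1/(0!×1!×4!×3!×1!×0!) = 1/144
  k=1: −1/(1!×0!×3!×2!×2!×1!) = -1/24
Σ = -5/144  ⇒  CG² = 10368/35×(-5/144)² = 5/14
CG = −√(5/14) = -0.597614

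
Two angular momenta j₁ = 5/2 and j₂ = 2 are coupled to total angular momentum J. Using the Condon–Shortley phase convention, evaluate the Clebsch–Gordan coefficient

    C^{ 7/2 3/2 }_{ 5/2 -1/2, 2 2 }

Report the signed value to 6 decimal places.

-0.617213

j₁+j₂−J=1  J+j₁−j₂=4  J−j₁+j₂=3  j₁+j₂+J+1=9
(j₁±m₁, j₂±m₂, J±M) = (2,3,4,0,5,2)
P² = 1536/7
sum k=1..1:
  [1] −1/24 = -1/24
S = -1/24
C² = P²·S² = 8/21 ; C = -0.617213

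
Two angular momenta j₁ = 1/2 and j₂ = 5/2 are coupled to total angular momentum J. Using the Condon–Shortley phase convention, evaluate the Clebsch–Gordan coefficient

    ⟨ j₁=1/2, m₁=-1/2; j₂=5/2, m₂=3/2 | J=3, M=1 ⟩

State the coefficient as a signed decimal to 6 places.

j₁+j₂−J=0  J+j₁−j₂=1  J−j₁+j₂=5  j₁+j₂+J+1=7
(j₁±m₁, j₂±m₂, J±M) = (0,1,4,1,4,2)
P² = 192
sum k=0..0:
  [0] +1/24 = 1/24
S = 1/24
C² = P²·S² = 1/3 ; C = +0.577350

+√(1/3) ≈ +0.577350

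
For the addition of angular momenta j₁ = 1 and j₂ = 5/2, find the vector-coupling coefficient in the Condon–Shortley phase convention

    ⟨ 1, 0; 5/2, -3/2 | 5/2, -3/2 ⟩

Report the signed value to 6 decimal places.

+√(9/35) = +0.507093

j₁+j₂−J=1  J+j₁−j₂=1  J−j₁+j₂=4  j₁+j₂+J+1=7
(j₁±m₁, j₂±m₂, J±M) = (1,1,1,4,1,4)
P² = 576/35
sum k=0..1:
  [0] +1/6 = 1/6
  [1] −1/24 = -1/24
S = 1/8
C² = P²·S² = 9/35 ; C = +0.507093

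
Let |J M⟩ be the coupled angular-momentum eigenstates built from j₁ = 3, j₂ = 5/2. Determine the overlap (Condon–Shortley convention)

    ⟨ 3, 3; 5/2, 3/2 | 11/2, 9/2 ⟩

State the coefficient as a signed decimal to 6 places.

j₁+j₂−J=0  J+j₁−j₂=6  J−j₁+j₂=5  j₁+j₂+J+1=12
(j₁±m₁, j₂±m₂, J±M) = (6,0,4,1,10,1)
P² = 1492992000/11
sum k=0..0:
  [0] +1/17280 = 1/17280
S = 1/17280
C² = P²·S² = 5/11 ; C = +0.674200

+√(5/11) = +0.674200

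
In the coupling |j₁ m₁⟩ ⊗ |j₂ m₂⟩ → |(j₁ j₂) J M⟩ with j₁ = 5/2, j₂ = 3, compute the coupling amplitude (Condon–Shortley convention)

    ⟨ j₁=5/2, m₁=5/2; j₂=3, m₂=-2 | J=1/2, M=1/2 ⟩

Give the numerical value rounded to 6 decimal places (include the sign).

j₁+j₂−J=5  J+j₁−j₂=0  J−j₁+j₂=1  j₁+j₂+J+1=7
(j₁±m₁, j₂±m₂, J±M) = (5,0,1,5,1,0)
P² = 4800/7
sum k=0..0:
  [0] +1/120 = 1/120
S = 1/120
C² = P²·S² = 1/21 ; C = +0.218218

+√(1/21) ≈ +0.218218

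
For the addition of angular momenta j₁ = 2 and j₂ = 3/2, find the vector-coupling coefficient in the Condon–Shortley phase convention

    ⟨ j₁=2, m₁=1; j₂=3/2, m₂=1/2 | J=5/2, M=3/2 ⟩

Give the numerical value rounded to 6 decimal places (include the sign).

+√(1/35) ≈ +0.169031

j₁+j₂−J=1  J+j₁−j₂=3  J−j₁+j₂=2  j₁+j₂+J+1=7
(j₁±m₁, j₂±m₂, J±M) = (3,1,2,1,4,1)
P² = 144/35
sum k=0..1:
  [0] +1/4 = 1/4
  [1] −1/6 = -1/6
S = 1/12
C² = P²·S² = 1/35 ; C = +0.169031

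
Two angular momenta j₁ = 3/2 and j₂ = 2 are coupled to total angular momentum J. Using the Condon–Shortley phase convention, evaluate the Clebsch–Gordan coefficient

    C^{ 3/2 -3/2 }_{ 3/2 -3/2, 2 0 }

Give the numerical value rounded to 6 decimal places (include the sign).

+√(1/5) ≈ +0.447214

√[4·2!1!2!/6! · 0!3!2!2!0!3!] = √(16/5)
  +(−1)^2/∏(2,0,1,0,0,2)! = 1/4  (running 1/4)
⟨..|..⟩ = √(16/5)·(1/4) = +0.447214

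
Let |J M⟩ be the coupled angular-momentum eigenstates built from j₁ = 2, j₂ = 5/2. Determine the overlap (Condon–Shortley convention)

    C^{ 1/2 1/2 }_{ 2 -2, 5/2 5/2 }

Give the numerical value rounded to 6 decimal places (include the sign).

+0.577350  (= +√(1/3))

j₁+j₂−J=4  J+j₁−j₂=0  J−j₁+j₂=1  j₁+j₂+J+1=6
(j₁±m₁, j₂±m₂, J±M) = (0,4,5,0,1,0)
P² = 192
sum k=4..4:
  [4] +1/24 = 1/24
S = 1/24
C² = P²·S² = 1/3 ; C = +0.577350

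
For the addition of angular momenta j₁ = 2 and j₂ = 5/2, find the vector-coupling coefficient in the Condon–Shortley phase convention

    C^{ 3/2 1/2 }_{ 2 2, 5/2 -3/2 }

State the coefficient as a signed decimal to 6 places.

+√(32/105) ≈ +0.552052

j₁+j₂−J=3  J+j₁−j₂=1  J−j₁+j₂=2  j₁+j₂+J+1=7
(j₁±m₁, j₂±m₂, J±M) = (4,0,1,4,2,1)
P² = 384/35
sum k=0..0:
  [0] +1/6 = 1/6
S = 1/6
C² = P²·S² = 32/105 ; C = +0.552052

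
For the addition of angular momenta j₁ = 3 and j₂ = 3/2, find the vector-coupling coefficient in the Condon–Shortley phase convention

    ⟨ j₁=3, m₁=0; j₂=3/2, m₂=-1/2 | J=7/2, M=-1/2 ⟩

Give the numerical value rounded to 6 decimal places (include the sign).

+0.308607  (= +√(2/21))

triangle: 1!*5!*2!/9! = 240/362880
(j±m)!: 3!*3!*1!*2!*3!*4! = 10368
prefactor² = (2J+1)*Δ*N² = 384/7
  k=0: +1/(0!*1!*3!*1!*2!*1!) = 1/12
  k=1: −1/(1!*0!*2!*0!*3!*2!) = -1/24
Σ = 1/24  ⇒  CG² = 384/7*1/24² = 2/21
CG = +√(2/21) = +0.308607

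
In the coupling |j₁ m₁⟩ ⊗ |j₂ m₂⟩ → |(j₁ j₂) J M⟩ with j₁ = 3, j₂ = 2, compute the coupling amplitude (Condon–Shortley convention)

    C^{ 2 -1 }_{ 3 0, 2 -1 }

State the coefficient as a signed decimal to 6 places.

−√(2/7) ≈ -0.534522

triangle: 3!*3!*1!/8! = 36/40320
(j±m)!: 3!*3!*1!*3!*1!*3! = 1296
prefactor² = (2J+1)*Δ*N² = 81/14
  k=0: +1/(0!*3!*3!*1!*0!*0!) = 1/36
  k=1: −1/(1!*2!*2!*0!*1!*1!) = -1/4
Σ = -2/9  ⇒  CG² = 81/14*(-2/9)² = 2/7
CG = −√(2/7) = -0.534522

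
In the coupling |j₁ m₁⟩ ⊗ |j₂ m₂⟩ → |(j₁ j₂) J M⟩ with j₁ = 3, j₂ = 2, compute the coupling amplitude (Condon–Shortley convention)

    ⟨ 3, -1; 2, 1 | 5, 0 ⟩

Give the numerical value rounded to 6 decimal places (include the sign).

+0.487950

j₁+j₂−J=0  J+j₁−j₂=6  J−j₁+j₂=4  j₁+j₂+J+1=11
(j₁±m₁, j₂±m₂, J±M) = (2,4,3,1,5,5)
P² = 138240/7
sum k=0..0:
  [0] +1/288 = 1/288
S = 1/288
C² = P²·S² = 5/21 ; C = +0.487950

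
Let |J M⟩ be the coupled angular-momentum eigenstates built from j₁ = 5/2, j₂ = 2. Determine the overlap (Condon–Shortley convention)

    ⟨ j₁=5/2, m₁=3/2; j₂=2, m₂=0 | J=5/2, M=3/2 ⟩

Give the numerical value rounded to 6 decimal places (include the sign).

triangle: 2!·3!·2!/8! = 24/40320
(j±m)!: 4!·1!·2!·2!·4!·1! = 2304
prefactor² = (2J+1)·Δ·N² = 288/35
  k=0: +1/(0!·2!·1!·2!·2!·0!) = 1/8
  k=1: −1/(1!·1!·0!·1!·3!·1!) = -1/6
Σ = -1/24  ⇒  CG² = 288/35·(-1/24)² = 1/70
CG = −√(1/70) = -0.119523

-0.119523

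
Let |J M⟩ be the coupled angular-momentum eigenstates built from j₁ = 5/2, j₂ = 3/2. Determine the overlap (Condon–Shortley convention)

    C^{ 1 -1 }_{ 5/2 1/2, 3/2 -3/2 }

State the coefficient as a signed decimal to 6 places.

+0.223607  (= +√(1/20))

j₁+j₂−J=3  J+j₁−j₂=2  J−j₁+j₂=0  j₁+j₂+J+1=6
(j₁±m₁, j₂±m₂, J±M) = (3,2,0,3,0,2)
P² = 36/5
sum k=0..0:
  [0] +1/12 = 1/12
S = 1/12
C² = P²·S² = 1/20 ; C = +0.223607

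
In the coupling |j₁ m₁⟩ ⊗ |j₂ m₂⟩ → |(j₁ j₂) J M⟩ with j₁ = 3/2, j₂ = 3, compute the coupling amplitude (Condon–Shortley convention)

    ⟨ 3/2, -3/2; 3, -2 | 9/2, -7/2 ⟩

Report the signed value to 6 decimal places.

triangle: 0!*3!*6!/10! = 4320/3628800
(j±m)!: 0!*3!*1!*5!*1!*8! = 29030400
prefactor² = (2J+1)*Δ*N² = 345600
  k=0: +1/(0!*0!*3!*1!*0!*5!) = 1/720
Σ = 1/720  ⇒  CG² = 345600*1/720² = 2/3
CG = +√(2/3) = +0.816497

+0.816497  (= +√(2/3))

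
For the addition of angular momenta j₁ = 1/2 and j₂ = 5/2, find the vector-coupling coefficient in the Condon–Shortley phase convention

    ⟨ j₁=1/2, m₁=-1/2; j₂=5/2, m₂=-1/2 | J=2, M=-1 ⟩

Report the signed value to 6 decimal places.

-0.577350

triangle: 1!×0!×4!/6! = 24/720
(j±m)!: 0!×1!×2!×3!×1!×3! = 72
prefactor² = (2J+1)×Δ×N² = 12
  k=1: −1/(1!×0!×0!×1!×0!×3!) = -1/6
Σ = -1/6  ⇒  CG² = 12×(-1/6)² = 1/3
CG = −√(1/3) = -0.577350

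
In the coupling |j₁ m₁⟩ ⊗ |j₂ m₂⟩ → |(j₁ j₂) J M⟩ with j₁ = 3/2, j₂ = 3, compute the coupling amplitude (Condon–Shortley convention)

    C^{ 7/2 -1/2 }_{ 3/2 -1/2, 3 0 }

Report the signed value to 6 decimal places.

−√(2/21) ≈ -0.308607

triangle: 1!·2!·5!/9! = 240/362880
(j±m)!: 1!·2!·3!·3!·3!·4! = 10368
prefactor² = (2J+1)·Δ·N² = 384/7
  k=0: +1/(0!·1!·2!·3!·0!·2!) = 1/24
  k=1: −1/(1!·0!·1!·2!·1!·3!) = -1/12
Σ = -1/24  ⇒  CG² = 384/7·(-1/24)² = 2/21
CG = −√(2/21) = -0.308607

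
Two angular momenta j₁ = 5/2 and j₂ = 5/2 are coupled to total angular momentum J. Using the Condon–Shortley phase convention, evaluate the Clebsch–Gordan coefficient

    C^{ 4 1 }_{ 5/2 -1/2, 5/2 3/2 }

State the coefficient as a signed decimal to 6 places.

√[9·1!4!4!/10! · 2!3!4!1!5!3!] = √(10368/35)
  +(−1)^0/∏(0,1,3,4,1,0)! = 1/144  (running 1/144)
  +(−1)^1/∏(1,0,2,3,2,1)! = -1/24  (running -5/144)
⟨..|..⟩ = √(10368/35)·(-5/144) = -0.597614

-0.597614  (= −√(5/14))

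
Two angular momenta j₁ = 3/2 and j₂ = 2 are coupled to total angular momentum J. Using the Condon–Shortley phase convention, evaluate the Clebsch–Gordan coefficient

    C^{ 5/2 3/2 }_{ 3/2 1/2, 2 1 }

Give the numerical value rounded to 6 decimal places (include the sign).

-0.169031

j₁+j₂−J=1  J+j₁−j₂=2  J−j₁+j₂=3  j₁+j₂+J+1=7
(j₁±m₁, j₂±m₂, J±M) = (2,1,3,1,4,1)
P² = 144/35
sum k=0..1:
  [0] +1/6 = 1/6
  [1] −1/4 = -1/4
S = -1/12
C² = P²·S² = 1/35 ; C = -0.169031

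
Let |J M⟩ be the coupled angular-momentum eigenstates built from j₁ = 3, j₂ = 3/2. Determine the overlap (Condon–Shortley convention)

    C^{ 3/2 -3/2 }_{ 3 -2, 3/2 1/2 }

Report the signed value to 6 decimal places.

+√(2/7) = +0.534522

j₁+j₂−J=3  J+j₁−j₂=3  J−j₁+j₂=0  j₁+j₂+J+1=7
(j₁±m₁, j₂±m₂, J±M) = (1,5,2,1,0,3)
P² = 288/7
sum k=2..2:
  [2] +1/12 = 1/12
S = 1/12
C² = P²·S² = 2/7 ; C = +0.534522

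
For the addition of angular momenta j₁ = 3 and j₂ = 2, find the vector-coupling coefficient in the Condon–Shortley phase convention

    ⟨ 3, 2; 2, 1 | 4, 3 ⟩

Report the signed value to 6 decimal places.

+0.223607

√[9·1!5!3!/10! · 5!1!3!1!7!1!] = √(6480)
  +(−1)^0/∏(0,1,1,3,4,0)! = 1/144  (running 1/144)
  +(−1)^1/∏(1,0,0,2,5,1)! = -1/240  (running 1/360)
⟨..|..⟩ = √(6480)·(1/360) = +0.223607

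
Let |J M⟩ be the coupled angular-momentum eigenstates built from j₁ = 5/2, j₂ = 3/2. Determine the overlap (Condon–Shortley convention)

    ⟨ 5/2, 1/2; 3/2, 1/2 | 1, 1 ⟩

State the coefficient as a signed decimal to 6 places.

j₁+j₂−J=3  J+j₁−j₂=2  J−j₁+j₂=0  j₁+j₂+J+1=6
(j₁±m₁, j₂±m₂, J±M) = (3,2,2,1,2,0)
P² = 12/5
sum k=2..2:
  [2] +1/4 = 1/4
S = 1/4
C² = P²·S² = 3/20 ; C = +0.387298

+√(3/20) ≈ +0.387298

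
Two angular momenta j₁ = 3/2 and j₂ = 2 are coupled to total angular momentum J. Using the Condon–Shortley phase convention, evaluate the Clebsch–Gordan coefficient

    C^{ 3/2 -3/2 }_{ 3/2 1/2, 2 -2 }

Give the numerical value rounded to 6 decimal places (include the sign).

triangle: 2!·1!·2!/6! = 4/720
(j±m)!: 2!·1!·0!·4!·0!·3! = 288
prefactor² = (2J+1)·Δ·N² = 32/5
  k=0: +1/(0!·2!·1!·0!·0!·2!) = 1/4
Σ = 1/4  ⇒  CG² = 32/5·1/4² = 2/5
CG = +√(2/5) = +0.632456

+√(2/5) ≈ +0.632456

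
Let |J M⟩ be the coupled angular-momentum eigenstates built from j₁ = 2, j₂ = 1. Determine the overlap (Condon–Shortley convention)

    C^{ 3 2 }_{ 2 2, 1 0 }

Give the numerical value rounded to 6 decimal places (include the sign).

+0.577350  (= +√(1/3))

triangle: 0!×4!×2!/7! = 48/5040
(j±m)!: 4!×0!×1!×1!×5!×1! = 2880
prefactor² = (2J+1)×Δ×N² = 192
  k=0: +1/(0!×0!×0!×1!×4!×1!) = 1/24
Σ = 1/24  ⇒  CG² = 192×1/24² = 1/3
CG = +√(1/3) = +0.577350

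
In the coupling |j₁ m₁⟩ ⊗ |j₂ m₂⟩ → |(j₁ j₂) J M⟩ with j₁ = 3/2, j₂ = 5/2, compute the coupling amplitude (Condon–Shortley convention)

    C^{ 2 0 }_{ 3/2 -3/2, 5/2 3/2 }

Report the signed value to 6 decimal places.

triangle: 2!×1!×3!/7! = 12/5040
(j±m)!: 0!×3!×4!×1!×2!×2! = 576
prefactor² = (2J+1)×Δ×N² = 48/7
  k=2: +1/(2!×0!×1!×2!×0!×1!) = 1/4
Σ = 1/4  ⇒  CG² = 48/7×1/4² = 3/7
CG = +√(3/7) = +0.654654

+0.654654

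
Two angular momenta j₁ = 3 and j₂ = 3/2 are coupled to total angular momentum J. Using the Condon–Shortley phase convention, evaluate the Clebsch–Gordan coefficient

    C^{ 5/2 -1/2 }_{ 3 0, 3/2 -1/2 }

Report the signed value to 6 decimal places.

j₁+j₂−J=2  J+j₁−j₂=4  J−j₁+j₂=1  j₁+j₂+J+1=8
(j₁±m₁, j₂±m₂, J±M) = (3,3,1,2,2,3)
P² = 216/35
sum k=0..1:
  [0] +1/12 = 1/12
  [1] −1/4 = -1/4
S = -1/6
C² = P²·S² = 6/35 ; C = -0.414039

-0.414039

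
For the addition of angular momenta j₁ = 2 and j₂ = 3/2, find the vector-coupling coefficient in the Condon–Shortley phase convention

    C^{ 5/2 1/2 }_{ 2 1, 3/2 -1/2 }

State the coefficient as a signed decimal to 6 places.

√[6·1!3!2!/7! · 3!1!1!2!3!2!] = √(72/35)
  +(−1)^0/∏(0,1,1,1,2,1)! = 1/2  (running 1/2)
  +(−1)^1/∏(1,0,0,0,3,2)! = -1/12  (running 5/12)
⟨..|..⟩ = √(72/35)·(5/12) = +0.597614

+0.597614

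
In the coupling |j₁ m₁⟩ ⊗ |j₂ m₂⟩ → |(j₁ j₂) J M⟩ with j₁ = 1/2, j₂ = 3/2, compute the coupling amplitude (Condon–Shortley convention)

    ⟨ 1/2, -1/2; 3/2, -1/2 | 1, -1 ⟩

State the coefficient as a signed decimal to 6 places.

-0.500000

j₁+j₂−J=1  J+j₁−j₂=0  J−j₁+j₂=2  j₁+j₂+J+1=4
(j₁±m₁, j₂±m₂, J±M) = (0,1,1,2,0,2)
P² = 1
sum k=1..1:
  [1] −1/2 = -1/2
S = -1/2
C² = P²·S² = 1/4 ; C = -0.500000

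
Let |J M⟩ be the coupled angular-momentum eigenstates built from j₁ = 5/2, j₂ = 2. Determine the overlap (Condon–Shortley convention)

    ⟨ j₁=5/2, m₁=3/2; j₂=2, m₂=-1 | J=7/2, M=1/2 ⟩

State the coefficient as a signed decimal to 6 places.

+0.619780

j₁+j₂−J=1  J+j₁−j₂=4  J−j₁+j₂=3  j₁+j₂+J+1=9
(j₁±m₁, j₂±m₂, J±M) = (4,1,1,3,4,3)
P² = 2304/35
sum k=0..1:
  [0] +1/12 = 1/12
  [1] −1/144 = -1/144
S = 11/144
C² = P²·S² = 121/315 ; C = +0.619780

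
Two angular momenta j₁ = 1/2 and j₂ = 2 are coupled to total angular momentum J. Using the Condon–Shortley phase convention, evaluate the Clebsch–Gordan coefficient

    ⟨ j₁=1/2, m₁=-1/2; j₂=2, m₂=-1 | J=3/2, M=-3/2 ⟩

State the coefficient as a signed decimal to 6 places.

−√(1/5) ≈ -0.447214

j₁+j₂−J=1  J+j₁−j₂=0  J−j₁+j₂=3  j₁+j₂+J+1=5
(j₁±m₁, j₂±m₂, J±M) = (0,1,1,3,0,3)
P² = 36/5
sum k=1..1:
  [1] −1/6 = -1/6
S = -1/6
C² = P²·S² = 1/5 ; C = -0.447214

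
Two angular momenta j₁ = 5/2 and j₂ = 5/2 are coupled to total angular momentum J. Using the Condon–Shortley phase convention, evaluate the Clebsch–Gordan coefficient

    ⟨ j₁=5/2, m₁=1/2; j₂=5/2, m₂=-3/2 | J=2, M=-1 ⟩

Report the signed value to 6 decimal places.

√[5·3!2!2!/8! · 3!2!1!4!1!3!] = √(36/7)
  +(−1)^0/∏(0,3,2,1,0,1)! = 1/12  (running 1/12)
  +(−1)^1/∏(1,2,1,0,1,2)! = -1/4  (running -1/6)
⟨..|..⟩ = √(36/7)·(-1/6) = -0.377964

-0.377964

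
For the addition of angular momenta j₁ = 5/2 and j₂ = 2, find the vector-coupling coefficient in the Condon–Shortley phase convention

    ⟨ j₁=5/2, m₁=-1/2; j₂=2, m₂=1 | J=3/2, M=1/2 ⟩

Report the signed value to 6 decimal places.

√[4·3!2!1!/7! · 2!3!3!1!2!1!] = √(48/35)
  +(−1)^2/∏(2,1,1,1,1,0)! = 1/2  (running 1/2)
  +(−1)^3/∏(3,0,0,0,2,1)! = -1/12  (running 5/12)
⟨..|..⟩ = √(48/35)·(5/12) = +0.487950

+0.487950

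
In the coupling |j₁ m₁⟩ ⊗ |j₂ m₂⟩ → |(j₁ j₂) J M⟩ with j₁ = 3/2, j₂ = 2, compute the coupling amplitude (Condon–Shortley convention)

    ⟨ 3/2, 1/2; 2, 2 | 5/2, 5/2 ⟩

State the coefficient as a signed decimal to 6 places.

-0.755929  (= −√(4/7))

triangle: 1!*2!*3!/7! = 12/5040
(j±m)!: 2!*1!*4!*0!*5!*0! = 5760
prefactor² = (2J+1)*Δ*N² = 576/7
  k=1: −1/(1!*0!*0!*3!*2!*0!) = -1/12
Σ = -1/12  ⇒  CG² = 576/7*(-1/12)² = 4/7
CG = −√(4/7) = -0.755929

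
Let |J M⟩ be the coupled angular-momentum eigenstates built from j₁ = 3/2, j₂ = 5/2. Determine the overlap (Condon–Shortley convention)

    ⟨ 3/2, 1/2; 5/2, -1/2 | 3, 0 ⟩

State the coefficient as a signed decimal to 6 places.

j₁+j₂−J=1  J+j₁−j₂=2  J−j₁+j₂=4  j₁+j₂+J+1=8
(j₁±m₁, j₂±m₂, J±M) = (2,1,2,3,3,3)
P² = 36/5
sum k=0..1:
  [0] +1/4 = 1/4
  [1] −1/12 = -1/12
S = 1/6
C² = P²·S² = 1/5 ; C = +0.447214

+√(1/5) ≈ +0.447214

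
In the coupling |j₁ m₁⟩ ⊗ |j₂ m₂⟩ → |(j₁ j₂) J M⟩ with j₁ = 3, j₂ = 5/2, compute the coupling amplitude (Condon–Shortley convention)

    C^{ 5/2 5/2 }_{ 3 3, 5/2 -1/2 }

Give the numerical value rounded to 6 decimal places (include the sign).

j₁+j₂−J=3  J+j₁−j₂=3  J−j₁+j₂=2  j₁+j₂+J+1=9
(j₁±m₁, j₂±m₂, J±M) = (6,0,2,3,5,0)
P² = 8640/7
sum k=0..0:
  [0] +1/72 = 1/72
S = 1/72
C² = P²·S² = 5/21 ; C = +0.487950

+√(5/21) = +0.487950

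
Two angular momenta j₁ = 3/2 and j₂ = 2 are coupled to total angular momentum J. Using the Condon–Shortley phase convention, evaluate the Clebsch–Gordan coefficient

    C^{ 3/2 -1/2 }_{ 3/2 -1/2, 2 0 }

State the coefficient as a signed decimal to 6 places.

-0.447214  (= −√(1/5))

j₁+j₂−J=2  J+j₁−j₂=1  J−j₁+j₂=2  j₁+j₂+J+1=6
(j₁±m₁, j₂±m₂, J±M) = (1,2,2,2,1,2)
P² = 16/45
sum k=1..2:
  [1] −1/1 = -1
  [2] +1/4 = 1/4
S = -3/4
C² = P²·S² = 1/5 ; C = -0.447214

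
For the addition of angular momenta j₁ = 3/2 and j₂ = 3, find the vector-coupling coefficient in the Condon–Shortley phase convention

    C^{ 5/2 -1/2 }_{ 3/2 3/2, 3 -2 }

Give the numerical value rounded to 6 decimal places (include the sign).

+0.654654  (= +√(3/7))

triangle: 2!·1!·4!/8! = 48/40320
(j±m)!: 3!·0!·1!·5!·2!·3! = 8640
prefactor² = (2J+1)·Δ·N² = 432/7
  k=0: +1/(0!·2!·0!·1!·1!·3!) = 1/12
Σ = 1/12  ⇒  CG² = 432/7·1/12² = 3/7
CG = +√(3/7) = +0.654654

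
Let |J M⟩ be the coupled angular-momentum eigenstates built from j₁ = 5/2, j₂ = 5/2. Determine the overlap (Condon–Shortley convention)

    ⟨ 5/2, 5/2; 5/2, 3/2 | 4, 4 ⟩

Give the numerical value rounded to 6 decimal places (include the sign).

triangle: 1!·4!·4!/10! = 576/3628800
(j±m)!: 5!·0!·4!·1!·8!·0! = 116121600
prefactor² = (2J+1)·Δ·N² = 165888
  k=0: +1/(0!·1!·0!·4!·4!·0!) = 1/576
Σ = 1/576  ⇒  CG² = 165888·1/576² = 1/2
CG = +√(1/2) = +0.707107

+0.707107  (= +√(1/2))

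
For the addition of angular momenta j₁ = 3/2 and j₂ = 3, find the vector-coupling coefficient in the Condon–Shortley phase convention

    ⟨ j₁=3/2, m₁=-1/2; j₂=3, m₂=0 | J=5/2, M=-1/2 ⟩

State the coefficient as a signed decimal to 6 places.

triangle: 2!×1!×4!/8! = 48/40320
(j±m)!: 1!×2!×3!×3!×2!×3! = 864
prefactor² = (2J+1)×Δ×N² = 216/35
  k=1: −1/(1!×1!×1!×2!×0!×2!) = -1/4
  k=2: +1/(2!×0!×0!×1!×1!×3!) = 1/12
Σ = -1/6  ⇒  CG² = 216/35×(-1/6)² = 6/35
CG = −√(6/35) = -0.414039

-0.414039  (= −√(6/35))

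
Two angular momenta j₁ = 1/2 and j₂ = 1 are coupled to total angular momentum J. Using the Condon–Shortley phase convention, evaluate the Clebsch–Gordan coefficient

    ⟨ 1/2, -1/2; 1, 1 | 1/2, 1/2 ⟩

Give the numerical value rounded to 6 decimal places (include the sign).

-0.816497  (= −√(2/3))

triangle: 1!×0!×1!/3! = 1/6
(j±m)!: 0!×1!×2!×0!×1!×0! = 2
prefactor² = (2J+1)×Δ×N² = 2/3
  k=1: −1/(1!×0!×0!×1!×0!×0!) = -1
Σ = -1  ⇒  CG² = 2/3×(-1)² = 2/3
CG = −√(2/3) = -0.816497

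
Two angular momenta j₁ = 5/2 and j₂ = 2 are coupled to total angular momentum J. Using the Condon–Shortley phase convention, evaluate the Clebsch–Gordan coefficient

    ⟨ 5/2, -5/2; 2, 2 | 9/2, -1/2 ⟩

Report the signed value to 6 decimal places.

+√(1/126) ≈ +0.089087

√[10·0!5!4!/10! · 0!5!4!0!4!5!] = √(460800/7)
  +(−1)^0/∏(0,0,5,4,0,0)! = 1/2880  (running 1/2880)
⟨..|..⟩ = √(460800/7)·(1/2880) = +0.089087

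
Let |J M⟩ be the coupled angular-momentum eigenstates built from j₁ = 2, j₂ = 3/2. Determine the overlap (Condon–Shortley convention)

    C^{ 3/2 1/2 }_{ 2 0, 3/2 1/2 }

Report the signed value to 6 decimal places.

−√(1/5) ≈ -0.447214

triangle: 2!×2!×1!/6! = 4/720
(j±m)!: 2!×2!×2!×1!×2!×1! = 16
prefactor² = (2J+1)×Δ×N² = 16/45
  k=1: −1/(1!×1!×1!×1!×1!×0!) = -1
  k=2: +1/(2!×0!×0!×0!×2!×1!) = 1/4
Σ = -3/4  ⇒  CG² = 16/45×(-3/4)² = 1/5
CG = −√(1/5) = -0.447214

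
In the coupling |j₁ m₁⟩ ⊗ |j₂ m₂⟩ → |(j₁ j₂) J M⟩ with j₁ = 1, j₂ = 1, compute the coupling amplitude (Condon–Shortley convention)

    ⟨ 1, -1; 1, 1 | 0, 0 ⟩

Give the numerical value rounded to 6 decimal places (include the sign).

j₁+j₂−J=2  J+j₁−j₂=0  J−j₁+j₂=0  j₁+j₂+J+1=3
(j₁±m₁, j₂±m₂, J±M) = (0,2,2,0,0,0)
P² = 4/3
sum k=2..2:
  [2] +1/2 = 1/2
S = 1/2
C² = P²·S² = 1/3 ; C = +0.577350

+√(1/3) ≈ +0.577350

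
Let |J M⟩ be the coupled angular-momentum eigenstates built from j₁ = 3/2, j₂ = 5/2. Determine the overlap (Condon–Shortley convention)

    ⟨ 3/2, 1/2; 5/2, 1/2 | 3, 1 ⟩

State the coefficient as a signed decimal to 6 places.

√[7·1!2!4!/8! · 2!1!3!2!4!2!] = √(48/5)
  +(−1)^0/∏(0,1,1,3,1,1)! = 1/6  (running 1/6)
  +(−1)^1/∏(1,0,0,2,2,2)! = -1/8  (running 1/24)
⟨..|..⟩ = √(48/5)·(1/24) = +0.129099

+0.129099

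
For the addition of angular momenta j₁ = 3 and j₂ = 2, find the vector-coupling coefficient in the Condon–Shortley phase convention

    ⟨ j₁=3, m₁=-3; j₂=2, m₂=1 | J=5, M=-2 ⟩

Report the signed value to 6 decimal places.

+0.182574

triangle: 0!×6!×4!/11! = 17280/39916800
(j±m)!: 0!×6!×3!×1!×3!×7! = 130636800
prefactor² = (2J+1)×Δ×N² = 622080
  k=0: +1/(0!×0!×6!×3!×0!×1!) = 1/4320
Σ = 1/4320  ⇒  CG² = 622080×1/4320² = 1/30
CG = +√(1/30) = +0.182574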